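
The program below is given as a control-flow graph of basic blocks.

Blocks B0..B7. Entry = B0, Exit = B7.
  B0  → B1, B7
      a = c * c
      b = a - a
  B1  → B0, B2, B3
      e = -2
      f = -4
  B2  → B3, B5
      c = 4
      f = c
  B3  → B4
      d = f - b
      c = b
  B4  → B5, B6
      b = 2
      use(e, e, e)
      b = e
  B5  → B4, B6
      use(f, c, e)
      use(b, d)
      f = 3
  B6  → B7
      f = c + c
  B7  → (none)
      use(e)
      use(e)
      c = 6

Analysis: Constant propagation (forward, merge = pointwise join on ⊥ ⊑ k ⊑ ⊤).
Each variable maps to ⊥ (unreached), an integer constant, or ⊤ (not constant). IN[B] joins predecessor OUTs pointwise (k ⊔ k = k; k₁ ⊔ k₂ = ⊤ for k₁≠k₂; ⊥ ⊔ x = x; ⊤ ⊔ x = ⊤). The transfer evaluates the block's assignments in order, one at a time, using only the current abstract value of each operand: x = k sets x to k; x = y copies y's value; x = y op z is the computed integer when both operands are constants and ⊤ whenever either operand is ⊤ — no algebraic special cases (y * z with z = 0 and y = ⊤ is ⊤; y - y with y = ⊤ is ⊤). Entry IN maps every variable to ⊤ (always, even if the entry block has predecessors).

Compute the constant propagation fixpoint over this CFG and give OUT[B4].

Fixpoint table:
  B0: | IN=(all ⊤) | OUT=(all ⊤)
  B1: | IN=(all ⊤) | OUT={e:-2, f:-4; rest ⊤}
  B2: | IN={e:-2, f:-4; rest ⊤} | OUT={c:4, e:-2, f:4; rest ⊤}
  B3: | IN={e:-2; rest ⊤} | OUT={e:-2; rest ⊤}
  B4: | IN={e:-2; rest ⊤} | OUT={b:-2, e:-2; rest ⊤}
  B5: | IN={e:-2; rest ⊤} | OUT={e:-2, f:3; rest ⊤}
  B6: | IN={e:-2; rest ⊤} | OUT={e:-2; rest ⊤}
  B7: | IN=(all ⊤) | OUT={c:6; rest ⊤}

Merge at B4: IN[B4] = OUT[B3] ⊔ OUT[B5] = {a: ⊤, b: ⊤, c: ⊤, d: ⊤, e: -2, f: ⊤}
Applying B4's transfer function to that IN value gives OUT[B4] (row B4 above).

Answer: {a: ⊤, b: -2, c: ⊤, d: ⊤, e: -2, f: ⊤}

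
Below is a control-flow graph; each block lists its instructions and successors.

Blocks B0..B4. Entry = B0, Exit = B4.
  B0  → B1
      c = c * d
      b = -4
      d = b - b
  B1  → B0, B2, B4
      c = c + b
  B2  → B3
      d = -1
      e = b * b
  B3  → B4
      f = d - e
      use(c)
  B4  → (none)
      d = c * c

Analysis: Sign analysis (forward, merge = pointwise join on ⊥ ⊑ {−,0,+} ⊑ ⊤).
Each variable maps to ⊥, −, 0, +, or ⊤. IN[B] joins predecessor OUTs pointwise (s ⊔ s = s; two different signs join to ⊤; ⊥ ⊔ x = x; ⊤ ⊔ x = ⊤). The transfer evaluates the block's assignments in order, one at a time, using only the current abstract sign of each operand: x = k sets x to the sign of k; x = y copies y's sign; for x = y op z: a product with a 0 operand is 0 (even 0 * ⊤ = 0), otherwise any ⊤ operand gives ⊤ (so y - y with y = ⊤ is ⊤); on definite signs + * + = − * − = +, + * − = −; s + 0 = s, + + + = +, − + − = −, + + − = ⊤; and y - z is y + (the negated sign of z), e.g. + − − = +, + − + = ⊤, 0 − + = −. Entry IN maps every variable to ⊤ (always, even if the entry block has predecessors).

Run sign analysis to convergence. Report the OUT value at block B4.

Answer: {a: ⊤, b: -, c: ⊤, d: ⊤, e: ⊤, f: ⊤}

Trace:
Converged values:
  B0: | IN=(all ⊤) | OUT={b:-; rest ⊤}
  B1: | IN={b:-; rest ⊤} | OUT={b:-; rest ⊤}
  B2: | IN={b:-; rest ⊤} | OUT={b:-, d:-, e:+; rest ⊤}
  B3: | IN={b:-, d:-, e:+; rest ⊤} | OUT={b:-, d:-, e:+, f:-; rest ⊤}
  B4: | IN={b:-; rest ⊤} | OUT={b:-; rest ⊤}

Merge at B4: IN[B4] = OUT[B1] ⊔ OUT[B3] = {a: ⊤, b: -, c: ⊤, d: ⊤, e: ⊤, f: ⊤}
Applying B4's transfer function to that IN value gives OUT[B4] (row B4 above).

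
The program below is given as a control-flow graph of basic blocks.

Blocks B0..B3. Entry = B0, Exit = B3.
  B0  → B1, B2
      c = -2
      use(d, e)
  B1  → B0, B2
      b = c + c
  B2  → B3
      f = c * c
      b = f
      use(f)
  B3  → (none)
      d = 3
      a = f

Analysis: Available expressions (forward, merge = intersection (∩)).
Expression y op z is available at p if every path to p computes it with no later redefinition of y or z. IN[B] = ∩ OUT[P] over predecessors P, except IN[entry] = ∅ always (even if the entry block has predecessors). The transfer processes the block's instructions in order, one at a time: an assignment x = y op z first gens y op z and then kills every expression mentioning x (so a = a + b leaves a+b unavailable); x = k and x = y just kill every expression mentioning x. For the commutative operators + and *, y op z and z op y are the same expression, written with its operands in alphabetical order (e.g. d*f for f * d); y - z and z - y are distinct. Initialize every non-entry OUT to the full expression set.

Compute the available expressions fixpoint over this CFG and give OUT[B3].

Answer: {c*c}

Working:
Per-block solution:
  B0:  IN={}  OUT={}
  B1:  IN={}  OUT={c+c}
  B2:  IN={}  OUT={c*c}
  B3:  IN={c*c}  OUT={c*c}

Merge at B3: IN[B3] = OUT[B2] = {c*c}
Applying B3's transfer function to that IN value gives OUT[B3] (row B3 above).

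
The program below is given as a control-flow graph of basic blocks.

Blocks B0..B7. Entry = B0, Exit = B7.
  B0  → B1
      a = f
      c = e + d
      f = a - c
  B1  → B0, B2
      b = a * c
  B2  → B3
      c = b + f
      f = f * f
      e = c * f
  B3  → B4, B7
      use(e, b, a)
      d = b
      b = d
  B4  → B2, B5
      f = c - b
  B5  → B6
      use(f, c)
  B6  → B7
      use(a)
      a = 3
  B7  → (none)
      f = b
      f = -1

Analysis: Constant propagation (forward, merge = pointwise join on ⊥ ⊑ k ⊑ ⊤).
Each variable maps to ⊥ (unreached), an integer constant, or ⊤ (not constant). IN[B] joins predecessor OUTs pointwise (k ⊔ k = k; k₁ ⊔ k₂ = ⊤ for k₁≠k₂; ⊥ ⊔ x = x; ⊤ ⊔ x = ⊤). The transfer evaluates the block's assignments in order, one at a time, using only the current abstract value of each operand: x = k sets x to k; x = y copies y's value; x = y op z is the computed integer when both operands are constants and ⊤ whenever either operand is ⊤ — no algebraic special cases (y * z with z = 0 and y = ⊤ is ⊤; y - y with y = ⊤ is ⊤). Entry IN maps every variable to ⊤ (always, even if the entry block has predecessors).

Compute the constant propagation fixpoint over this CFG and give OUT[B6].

Answer: {a: 3, b: ⊤, c: ⊤, d: ⊤, e: ⊤, f: ⊤}

Working:
Converged values:
  B0:  IN=(all ⊤)  OUT=(all ⊤)
  B1:  IN=(all ⊤)  OUT=(all ⊤)
  B2:  IN=(all ⊤)  OUT=(all ⊤)
  B3:  IN=(all ⊤)  OUT=(all ⊤)
  B4:  IN=(all ⊤)  OUT=(all ⊤)
  B5:  IN=(all ⊤)  OUT=(all ⊤)
  B6:  IN=(all ⊤)  OUT={a:3; rest ⊤}
  B7:  IN=(all ⊤)  OUT={f:-1; rest ⊤}

Merge at B6: IN[B6] = OUT[B5] = {a: ⊤, b: ⊤, c: ⊤, d: ⊤, e: ⊤, f: ⊤}
Applying B6's transfer function to that IN value gives OUT[B6] (row B6 above).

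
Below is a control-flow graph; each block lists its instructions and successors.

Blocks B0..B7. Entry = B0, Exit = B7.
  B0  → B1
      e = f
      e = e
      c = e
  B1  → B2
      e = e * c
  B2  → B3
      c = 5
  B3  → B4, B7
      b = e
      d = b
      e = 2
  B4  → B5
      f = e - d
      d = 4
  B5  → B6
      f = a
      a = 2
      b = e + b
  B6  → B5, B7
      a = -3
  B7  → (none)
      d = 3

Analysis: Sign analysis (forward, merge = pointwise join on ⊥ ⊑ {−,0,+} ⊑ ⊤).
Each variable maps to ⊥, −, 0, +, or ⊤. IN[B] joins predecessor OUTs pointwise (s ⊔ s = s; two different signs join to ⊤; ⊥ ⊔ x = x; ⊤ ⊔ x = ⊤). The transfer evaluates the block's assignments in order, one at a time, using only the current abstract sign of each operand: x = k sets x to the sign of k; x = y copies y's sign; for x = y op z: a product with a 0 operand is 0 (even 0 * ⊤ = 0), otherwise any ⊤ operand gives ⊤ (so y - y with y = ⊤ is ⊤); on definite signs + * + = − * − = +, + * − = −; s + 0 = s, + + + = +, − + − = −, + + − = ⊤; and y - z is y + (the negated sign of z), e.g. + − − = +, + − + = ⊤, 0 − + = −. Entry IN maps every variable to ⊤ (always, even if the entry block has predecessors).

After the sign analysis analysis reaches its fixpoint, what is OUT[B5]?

Answer: {a: +, b: ⊤, c: +, d: +, e: +, f: ⊤}

Derivation:
Fixpoint table:
  B0:  IN=(all ⊤)  OUT=(all ⊤)
  B1:  IN=(all ⊤)  OUT=(all ⊤)
  B2:  IN=(all ⊤)  OUT={c:+; rest ⊤}
  B3:  IN={c:+; rest ⊤}  OUT={c:+, e:+; rest ⊤}
  B4:  IN={c:+, e:+; rest ⊤}  OUT={c:+, d:+, e:+; rest ⊤}
  B5:  IN={c:+, d:+, e:+; rest ⊤}  OUT={a:+, c:+, d:+, e:+; rest ⊤}
  B6:  IN={a:+, c:+, d:+, e:+; rest ⊤}  OUT={a:-, c:+, d:+, e:+; rest ⊤}
  B7:  IN={c:+, e:+; rest ⊤}  OUT={c:+, d:+, e:+; rest ⊤}

Merge at B5: IN[B5] = OUT[B4] ⊔ OUT[B6] = {a: ⊤, b: ⊤, c: +, d: +, e: +, f: ⊤}
Applying B5's transfer function to that IN value gives OUT[B5] (row B5 above).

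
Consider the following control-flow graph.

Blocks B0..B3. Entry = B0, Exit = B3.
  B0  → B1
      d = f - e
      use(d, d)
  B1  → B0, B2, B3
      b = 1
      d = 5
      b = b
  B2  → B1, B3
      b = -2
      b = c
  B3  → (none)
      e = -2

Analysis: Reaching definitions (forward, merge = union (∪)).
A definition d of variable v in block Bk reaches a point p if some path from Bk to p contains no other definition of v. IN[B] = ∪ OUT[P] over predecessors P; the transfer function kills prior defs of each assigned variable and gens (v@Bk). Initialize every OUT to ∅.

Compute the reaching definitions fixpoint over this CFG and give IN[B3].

Answer: {b@B1, b@B2, d@B1}

Derivation:
Converged values:
  B0: | IN={b@B1, d@B1} | OUT={b@B1, d@B0}
  B1: | IN={b@B1, b@B2, d@B0, d@B1} | OUT={b@B1, d@B1}
  B2: | IN={b@B1, d@B1} | OUT={b@B2, d@B1}
  B3: | IN={b@B1, b@B2, d@B1} | OUT={b@B1, b@B2, d@B1, e@B3}

Merge at B3: IN[B3] = OUT[B1] ⊔ OUT[B2] = {b@B1, b@B2, d@B1}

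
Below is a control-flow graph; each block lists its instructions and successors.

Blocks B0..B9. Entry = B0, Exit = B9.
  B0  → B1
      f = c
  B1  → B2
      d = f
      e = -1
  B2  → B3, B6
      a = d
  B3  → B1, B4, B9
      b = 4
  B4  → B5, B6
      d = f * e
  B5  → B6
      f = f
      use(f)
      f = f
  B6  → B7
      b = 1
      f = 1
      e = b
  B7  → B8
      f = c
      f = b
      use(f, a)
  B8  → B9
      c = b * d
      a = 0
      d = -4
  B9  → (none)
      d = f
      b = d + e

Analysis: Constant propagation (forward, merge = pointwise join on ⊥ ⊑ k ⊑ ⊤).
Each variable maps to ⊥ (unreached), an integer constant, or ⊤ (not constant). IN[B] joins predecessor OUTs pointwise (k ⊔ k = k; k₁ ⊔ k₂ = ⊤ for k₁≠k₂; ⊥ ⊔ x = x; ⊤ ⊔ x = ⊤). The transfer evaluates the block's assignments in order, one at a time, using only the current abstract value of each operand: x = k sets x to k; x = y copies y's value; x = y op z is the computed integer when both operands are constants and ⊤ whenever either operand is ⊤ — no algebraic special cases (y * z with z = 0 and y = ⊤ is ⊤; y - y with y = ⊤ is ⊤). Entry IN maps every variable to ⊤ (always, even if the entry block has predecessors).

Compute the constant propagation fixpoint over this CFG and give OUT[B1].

Answer: {a: ⊤, b: ⊤, c: ⊤, d: ⊤, e: -1, f: ⊤}

Working:
Converged values:
  B0:   IN=(all ⊤)   OUT=(all ⊤)
  B1:   IN=(all ⊤)   OUT={e:-1; rest ⊤}
  B2:   IN={e:-1; rest ⊤}   OUT={e:-1; rest ⊤}
  B3:   IN={e:-1; rest ⊤}   OUT={b:4, e:-1; rest ⊤}
  B4:   IN={b:4, e:-1; rest ⊤}   OUT={b:4, e:-1; rest ⊤}
  B5:   IN={b:4, e:-1; rest ⊤}   OUT={b:4, e:-1; rest ⊤}
  B6:   IN={e:-1; rest ⊤}   OUT={b:1, e:1, f:1; rest ⊤}
  B7:   IN={b:1, e:1, f:1; rest ⊤}   OUT={b:1, e:1, f:1; rest ⊤}
  B8:   IN={b:1, e:1, f:1; rest ⊤}   OUT={a:0, b:1, d:-4, e:1, f:1; rest ⊤}
  B9:   IN=(all ⊤)   OUT=(all ⊤)

Merge at B1: IN[B1] = OUT[B0] ⊔ OUT[B3] = {a: ⊤, b: ⊤, c: ⊤, d: ⊤, e: ⊤, f: ⊤}
Applying B1's transfer function to that IN value gives OUT[B1] (row B1 above).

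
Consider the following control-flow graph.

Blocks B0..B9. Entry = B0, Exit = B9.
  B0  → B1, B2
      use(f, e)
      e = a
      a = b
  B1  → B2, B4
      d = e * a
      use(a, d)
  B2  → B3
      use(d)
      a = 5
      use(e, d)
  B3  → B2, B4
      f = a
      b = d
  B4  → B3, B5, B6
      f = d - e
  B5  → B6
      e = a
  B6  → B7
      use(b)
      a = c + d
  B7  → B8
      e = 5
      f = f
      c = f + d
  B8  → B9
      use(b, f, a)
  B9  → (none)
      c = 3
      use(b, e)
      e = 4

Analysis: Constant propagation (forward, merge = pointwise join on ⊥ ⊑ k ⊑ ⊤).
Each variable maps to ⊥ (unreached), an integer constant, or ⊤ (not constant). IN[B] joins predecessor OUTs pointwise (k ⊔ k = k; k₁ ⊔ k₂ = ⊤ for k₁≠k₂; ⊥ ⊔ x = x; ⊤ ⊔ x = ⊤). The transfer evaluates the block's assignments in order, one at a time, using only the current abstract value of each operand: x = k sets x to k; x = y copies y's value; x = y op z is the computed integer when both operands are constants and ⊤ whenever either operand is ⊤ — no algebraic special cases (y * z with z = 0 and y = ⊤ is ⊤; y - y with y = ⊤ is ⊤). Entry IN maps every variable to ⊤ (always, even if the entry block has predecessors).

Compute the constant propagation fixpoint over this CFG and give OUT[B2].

Fixpoint table:
  B0:   IN=(all ⊤)   OUT=(all ⊤)
  B1:   IN=(all ⊤)   OUT=(all ⊤)
  B2:   IN=(all ⊤)   OUT={a:5; rest ⊤}
  B3:   IN=(all ⊤)   OUT=(all ⊤)
  B4:   IN=(all ⊤)   OUT=(all ⊤)
  B5:   IN=(all ⊤)   OUT=(all ⊤)
  B6:   IN=(all ⊤)   OUT=(all ⊤)
  B7:   IN=(all ⊤)   OUT={e:5; rest ⊤}
  B8:   IN={e:5; rest ⊤}   OUT={e:5; rest ⊤}
  B9:   IN={e:5; rest ⊤}   OUT={c:3, e:4; rest ⊤}

Merge at B2: IN[B2] = OUT[B0] ⊔ OUT[B1] ⊔ OUT[B3] = {a: ⊤, b: ⊤, c: ⊤, d: ⊤, e: ⊤, f: ⊤}
Applying B2's transfer function to that IN value gives OUT[B2] (row B2 above).

Answer: {a: 5, b: ⊤, c: ⊤, d: ⊤, e: ⊤, f: ⊤}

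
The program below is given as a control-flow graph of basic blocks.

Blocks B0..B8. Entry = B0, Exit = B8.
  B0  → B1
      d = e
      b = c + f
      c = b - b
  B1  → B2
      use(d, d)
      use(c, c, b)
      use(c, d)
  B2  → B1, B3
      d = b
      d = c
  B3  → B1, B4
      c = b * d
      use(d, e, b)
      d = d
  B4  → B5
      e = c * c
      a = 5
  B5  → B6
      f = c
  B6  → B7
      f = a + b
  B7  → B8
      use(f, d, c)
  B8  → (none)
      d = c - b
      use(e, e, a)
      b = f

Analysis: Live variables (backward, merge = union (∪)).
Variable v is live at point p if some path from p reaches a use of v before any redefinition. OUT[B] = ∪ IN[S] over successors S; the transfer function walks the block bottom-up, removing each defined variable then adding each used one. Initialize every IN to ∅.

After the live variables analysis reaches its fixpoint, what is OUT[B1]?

Answer: {b, c, e}

Trace:
Fixpoint table:
  B0: | IN={c, e, f} | OUT={b, c, d, e}
  B1: | IN={b, c, d, e} | OUT={b, c, e}
  B2: | IN={b, c, e} | OUT={b, c, d, e}
  B3: | IN={b, d, e} | OUT={b, c, d, e}
  B4: | IN={b, c, d} | OUT={a, b, c, d, e}
  B5: | IN={a, b, c, d, e} | OUT={a, b, c, d, e}
  B6: | IN={a, b, c, d, e} | OUT={a, b, c, d, e, f}
  B7: | IN={a, b, c, d, e, f} | OUT={a, b, c, e, f}
  B8: | IN={a, b, c, e, f} | OUT={}

Merge at B1: OUT[B1] = IN[B2] = {b, c, e}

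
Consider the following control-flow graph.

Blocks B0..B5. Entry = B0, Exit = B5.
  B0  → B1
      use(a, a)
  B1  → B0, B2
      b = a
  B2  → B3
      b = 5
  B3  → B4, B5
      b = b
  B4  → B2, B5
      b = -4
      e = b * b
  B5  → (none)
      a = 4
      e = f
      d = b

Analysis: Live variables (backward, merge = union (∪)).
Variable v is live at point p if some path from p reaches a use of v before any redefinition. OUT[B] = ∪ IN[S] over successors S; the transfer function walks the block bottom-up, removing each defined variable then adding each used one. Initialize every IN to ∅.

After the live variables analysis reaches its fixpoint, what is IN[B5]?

Answer: {b, f}

Trace:
Per-block solution:
  B0:  IN={a, f}  OUT={a, f}
  B1:  IN={a, f}  OUT={a, f}
  B2:  IN={f}  OUT={b, f}
  B3:  IN={b, f}  OUT={b, f}
  B4:  IN={f}  OUT={b, f}
  B5:  IN={b, f}  OUT={}

B5 is the boundary node: OUT[B5] = {}
Applying B5's transfer function to that OUT value gives IN[B5] (row B5 above).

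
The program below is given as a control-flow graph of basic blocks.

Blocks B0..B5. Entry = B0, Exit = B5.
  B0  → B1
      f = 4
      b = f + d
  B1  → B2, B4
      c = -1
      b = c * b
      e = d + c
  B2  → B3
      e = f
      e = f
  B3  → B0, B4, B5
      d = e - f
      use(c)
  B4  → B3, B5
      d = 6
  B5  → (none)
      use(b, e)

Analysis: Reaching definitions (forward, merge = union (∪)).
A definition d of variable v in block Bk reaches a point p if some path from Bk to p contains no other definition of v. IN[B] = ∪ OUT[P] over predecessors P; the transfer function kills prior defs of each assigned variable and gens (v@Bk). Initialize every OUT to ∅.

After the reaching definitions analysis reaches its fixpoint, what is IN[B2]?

Answer: {b@B1, c@B1, d@B3, e@B1, f@B0}

Working:
Converged values:
  B0: | IN={b@B1, c@B1, d@B3, e@B1, e@B2, f@B0} | OUT={b@B0, c@B1, d@B3, e@B1, e@B2, f@B0}
  B1: | IN={b@B0, c@B1, d@B3, e@B1, e@B2, f@B0} | OUT={b@B1, c@B1, d@B3, e@B1, f@B0}
  B2: | IN={b@B1, c@B1, d@B3, e@B1, f@B0} | OUT={b@B1, c@B1, d@B3, e@B2, f@B0}
  B3: | IN={b@B1, c@B1, d@B3, d@B4, e@B1, e@B2, f@B0} | OUT={b@B1, c@B1, d@B3, e@B1, e@B2, f@B0}
  B4: | IN={b@B1, c@B1, d@B3, e@B1, e@B2, f@B0} | OUT={b@B1, c@B1, d@B4, e@B1, e@B2, f@B0}
  B5: | IN={b@B1, c@B1, d@B3, d@B4, e@B1, e@B2, f@B0} | OUT={b@B1, c@B1, d@B3, d@B4, e@B1, e@B2, f@B0}

Merge at B2: IN[B2] = OUT[B1] = {b@B1, c@B1, d@B3, e@B1, f@B0}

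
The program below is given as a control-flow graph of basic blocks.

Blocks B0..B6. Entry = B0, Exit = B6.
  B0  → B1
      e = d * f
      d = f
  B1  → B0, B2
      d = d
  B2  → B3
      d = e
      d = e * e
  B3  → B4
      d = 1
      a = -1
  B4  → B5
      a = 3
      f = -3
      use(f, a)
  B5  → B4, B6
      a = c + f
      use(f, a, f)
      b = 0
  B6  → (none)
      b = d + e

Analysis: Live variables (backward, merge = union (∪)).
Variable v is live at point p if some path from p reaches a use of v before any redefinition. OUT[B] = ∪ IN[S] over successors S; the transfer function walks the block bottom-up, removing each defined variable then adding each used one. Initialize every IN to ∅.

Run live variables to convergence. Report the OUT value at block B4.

Answer: {c, d, e, f}

Trace:
Fixpoint table:
  B0:  IN={c, d, f}  OUT={c, d, e, f}
  B1:  IN={c, d, e, f}  OUT={c, d, e, f}
  B2:  IN={c, e}  OUT={c, e}
  B3:  IN={c, e}  OUT={c, d, e}
  B4:  IN={c, d, e}  OUT={c, d, e, f}
  B5:  IN={c, d, e, f}  OUT={c, d, e}
  B6:  IN={d, e}  OUT={}

Merge at B4: OUT[B4] = IN[B5] = {c, d, e, f}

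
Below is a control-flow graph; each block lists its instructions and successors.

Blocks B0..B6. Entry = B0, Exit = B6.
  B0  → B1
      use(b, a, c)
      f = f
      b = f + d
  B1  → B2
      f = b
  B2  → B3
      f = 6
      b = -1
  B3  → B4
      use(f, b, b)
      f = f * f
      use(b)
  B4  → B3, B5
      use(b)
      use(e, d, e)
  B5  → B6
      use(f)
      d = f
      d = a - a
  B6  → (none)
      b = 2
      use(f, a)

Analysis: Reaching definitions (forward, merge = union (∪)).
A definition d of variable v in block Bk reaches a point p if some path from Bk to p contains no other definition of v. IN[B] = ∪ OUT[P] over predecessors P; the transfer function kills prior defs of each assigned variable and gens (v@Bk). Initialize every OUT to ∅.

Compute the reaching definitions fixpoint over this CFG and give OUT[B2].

Fixpoint table:
  B0: | IN={} | OUT={b@B0, f@B0}
  B1: | IN={b@B0, f@B0} | OUT={b@B0, f@B1}
  B2: | IN={b@B0, f@B1} | OUT={b@B2, f@B2}
  B3: | IN={b@B2, f@B2, f@B3} | OUT={b@B2, f@B3}
  B4: | IN={b@B2, f@B3} | OUT={b@B2, f@B3}
  B5: | IN={b@B2, f@B3} | OUT={b@B2, d@B5, f@B3}
  B6: | IN={b@B2, d@B5, f@B3} | OUT={b@B6, d@B5, f@B3}

Merge at B2: IN[B2] = OUT[B1] = {b@B0, f@B1}
Applying B2's transfer function to that IN value gives OUT[B2] (row B2 above).

Answer: {b@B2, f@B2}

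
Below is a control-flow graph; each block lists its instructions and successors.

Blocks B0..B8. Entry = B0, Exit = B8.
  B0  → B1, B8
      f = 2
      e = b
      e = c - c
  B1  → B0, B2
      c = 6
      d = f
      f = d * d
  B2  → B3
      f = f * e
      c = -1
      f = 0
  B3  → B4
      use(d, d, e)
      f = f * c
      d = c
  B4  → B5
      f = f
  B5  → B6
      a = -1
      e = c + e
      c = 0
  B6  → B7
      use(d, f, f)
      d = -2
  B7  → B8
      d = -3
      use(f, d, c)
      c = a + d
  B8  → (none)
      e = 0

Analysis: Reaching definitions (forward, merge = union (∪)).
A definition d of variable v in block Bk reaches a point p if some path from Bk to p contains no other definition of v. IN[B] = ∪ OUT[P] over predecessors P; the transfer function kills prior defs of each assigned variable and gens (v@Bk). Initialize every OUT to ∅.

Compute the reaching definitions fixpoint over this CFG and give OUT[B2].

Converged values:
  B0:  IN={c@B1, d@B1, e@B0, f@B1}  OUT={c@B1, d@B1, e@B0, f@B0}
  B1:  IN={c@B1, d@B1, e@B0, f@B0}  OUT={c@B1, d@B1, e@B0, f@B1}
  B2:  IN={c@B1, d@B1, e@B0, f@B1}  OUT={c@B2, d@B1, e@B0, f@B2}
  B3:  IN={c@B2, d@B1, e@B0, f@B2}  OUT={c@B2, d@B3, e@B0, f@B3}
  B4:  IN={c@B2, d@B3, e@B0, f@B3}  OUT={c@B2, d@B3, e@B0, f@B4}
  B5:  IN={c@B2, d@B3, e@B0, f@B4}  OUT={a@B5, c@B5, d@B3, e@B5, f@B4}
  B6:  IN={a@B5, c@B5, d@B3, e@B5, f@B4}  OUT={a@B5, c@B5, d@B6, e@B5, f@B4}
  B7:  IN={a@B5, c@B5, d@B6, e@B5, f@B4}  OUT={a@B5, c@B7, d@B7, e@B5, f@B4}
  B8:  IN={a@B5, c@B1, c@B7, d@B1, d@B7, e@B0, e@B5, f@B0, f@B4}  OUT={a@B5, c@B1, c@B7, d@B1, d@B7, e@B8, f@B0, f@B4}

Merge at B2: IN[B2] = OUT[B1] = {c@B1, d@B1, e@B0, f@B1}
Applying B2's transfer function to that IN value gives OUT[B2] (row B2 above).

Answer: {c@B2, d@B1, e@B0, f@B2}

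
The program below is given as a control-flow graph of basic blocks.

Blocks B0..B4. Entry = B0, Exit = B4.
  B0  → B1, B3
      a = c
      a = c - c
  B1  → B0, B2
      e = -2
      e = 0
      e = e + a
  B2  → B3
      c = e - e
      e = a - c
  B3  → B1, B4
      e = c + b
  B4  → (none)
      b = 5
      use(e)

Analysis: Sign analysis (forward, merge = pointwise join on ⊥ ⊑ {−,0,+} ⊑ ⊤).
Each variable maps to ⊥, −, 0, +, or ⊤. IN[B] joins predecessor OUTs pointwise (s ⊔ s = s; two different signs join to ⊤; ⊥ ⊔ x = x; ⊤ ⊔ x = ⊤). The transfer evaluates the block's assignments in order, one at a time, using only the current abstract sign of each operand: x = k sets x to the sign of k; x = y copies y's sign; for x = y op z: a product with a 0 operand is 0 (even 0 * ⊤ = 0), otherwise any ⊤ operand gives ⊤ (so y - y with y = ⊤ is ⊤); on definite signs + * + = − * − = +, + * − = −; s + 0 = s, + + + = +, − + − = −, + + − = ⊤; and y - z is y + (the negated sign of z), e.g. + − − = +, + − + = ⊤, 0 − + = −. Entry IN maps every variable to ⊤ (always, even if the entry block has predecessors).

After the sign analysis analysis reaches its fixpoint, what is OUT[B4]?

Answer: {a: ⊤, b: +, c: ⊤, d: ⊤, e: ⊤, f: ⊤}

Derivation:
Converged values:
  B0: | IN=(all ⊤) | OUT=(all ⊤)
  B1: | IN=(all ⊤) | OUT=(all ⊤)
  B2: | IN=(all ⊤) | OUT=(all ⊤)
  B3: | IN=(all ⊤) | OUT=(all ⊤)
  B4: | IN=(all ⊤) | OUT={b:+; rest ⊤}

Merge at B4: IN[B4] = OUT[B3] = {a: ⊤, b: ⊤, c: ⊤, d: ⊤, e: ⊤, f: ⊤}
Applying B4's transfer function to that IN value gives OUT[B4] (row B4 above).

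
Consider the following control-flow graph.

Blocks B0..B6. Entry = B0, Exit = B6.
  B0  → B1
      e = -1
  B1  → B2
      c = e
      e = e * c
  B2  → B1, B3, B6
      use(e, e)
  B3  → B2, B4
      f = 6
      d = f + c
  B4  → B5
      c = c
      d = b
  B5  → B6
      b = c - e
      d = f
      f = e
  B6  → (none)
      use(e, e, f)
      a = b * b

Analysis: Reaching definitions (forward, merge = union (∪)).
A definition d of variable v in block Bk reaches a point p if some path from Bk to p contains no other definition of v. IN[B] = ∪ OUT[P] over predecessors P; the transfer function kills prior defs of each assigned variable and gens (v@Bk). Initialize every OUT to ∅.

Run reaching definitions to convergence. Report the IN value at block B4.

Fixpoint table:
  B0:   IN={}   OUT={e@B0}
  B1:   IN={c@B1, d@B3, e@B0, e@B1, f@B3}   OUT={c@B1, d@B3, e@B1, f@B3}
  B2:   IN={c@B1, d@B3, e@B1, f@B3}   OUT={c@B1, d@B3, e@B1, f@B3}
  B3:   IN={c@B1, d@B3, e@B1, f@B3}   OUT={c@B1, d@B3, e@B1, f@B3}
  B4:   IN={c@B1, d@B3, e@B1, f@B3}   OUT={c@B4, d@B4, e@B1, f@B3}
  B5:   IN={c@B4, d@B4, e@B1, f@B3}   OUT={b@B5, c@B4, d@B5, e@B1, f@B5}
  B6:   IN={b@B5, c@B1, c@B4, d@B3, d@B5, e@B1, f@B3, f@B5}   OUT={a@B6, b@B5, c@B1, c@B4, d@B3, d@B5, e@B1, f@B3, f@B5}

Merge at B4: IN[B4] = OUT[B3] = {c@B1, d@B3, e@B1, f@B3}

Answer: {c@B1, d@B3, e@B1, f@B3}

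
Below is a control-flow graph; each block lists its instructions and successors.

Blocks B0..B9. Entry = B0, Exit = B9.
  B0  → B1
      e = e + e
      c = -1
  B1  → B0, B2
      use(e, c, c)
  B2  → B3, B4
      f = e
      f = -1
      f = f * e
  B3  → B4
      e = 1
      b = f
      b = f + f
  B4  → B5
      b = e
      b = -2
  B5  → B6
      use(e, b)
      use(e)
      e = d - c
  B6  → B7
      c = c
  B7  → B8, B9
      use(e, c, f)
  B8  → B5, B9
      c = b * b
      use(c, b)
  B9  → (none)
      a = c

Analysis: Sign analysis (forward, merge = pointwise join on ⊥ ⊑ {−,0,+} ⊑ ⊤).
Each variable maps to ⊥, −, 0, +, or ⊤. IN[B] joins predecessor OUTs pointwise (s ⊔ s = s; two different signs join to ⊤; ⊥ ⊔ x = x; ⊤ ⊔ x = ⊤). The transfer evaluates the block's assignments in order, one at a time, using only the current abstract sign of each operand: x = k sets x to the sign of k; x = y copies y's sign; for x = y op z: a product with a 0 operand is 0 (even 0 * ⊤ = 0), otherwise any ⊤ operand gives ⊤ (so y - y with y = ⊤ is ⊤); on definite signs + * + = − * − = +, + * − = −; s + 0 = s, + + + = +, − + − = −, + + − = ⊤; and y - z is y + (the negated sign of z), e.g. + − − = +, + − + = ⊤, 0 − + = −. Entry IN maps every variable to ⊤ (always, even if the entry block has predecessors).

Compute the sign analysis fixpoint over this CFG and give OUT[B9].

Converged values:
  B0:   IN=(all ⊤)   OUT={c:-; rest ⊤}
  B1:   IN={c:-; rest ⊤}   OUT={c:-; rest ⊤}
  B2:   IN={c:-; rest ⊤}   OUT={c:-; rest ⊤}
  B3:   IN={c:-; rest ⊤}   OUT={c:-, e:+; rest ⊤}
  B4:   IN={c:-; rest ⊤}   OUT={b:-, c:-; rest ⊤}
  B5:   IN={b:-; rest ⊤}   OUT={b:-; rest ⊤}
  B6:   IN={b:-; rest ⊤}   OUT={b:-; rest ⊤}
  B7:   IN={b:-; rest ⊤}   OUT={b:-; rest ⊤}
  B8:   IN={b:-; rest ⊤}   OUT={b:-, c:+; rest ⊤}
  B9:   IN={b:-; rest ⊤}   OUT={b:-; rest ⊤}

Merge at B9: IN[B9] = OUT[B7] ⊔ OUT[B8] = {a: ⊤, b: -, c: ⊤, d: ⊤, e: ⊤, f: ⊤}
Applying B9's transfer function to that IN value gives OUT[B9] (row B9 above).

Answer: {a: ⊤, b: -, c: ⊤, d: ⊤, e: ⊤, f: ⊤}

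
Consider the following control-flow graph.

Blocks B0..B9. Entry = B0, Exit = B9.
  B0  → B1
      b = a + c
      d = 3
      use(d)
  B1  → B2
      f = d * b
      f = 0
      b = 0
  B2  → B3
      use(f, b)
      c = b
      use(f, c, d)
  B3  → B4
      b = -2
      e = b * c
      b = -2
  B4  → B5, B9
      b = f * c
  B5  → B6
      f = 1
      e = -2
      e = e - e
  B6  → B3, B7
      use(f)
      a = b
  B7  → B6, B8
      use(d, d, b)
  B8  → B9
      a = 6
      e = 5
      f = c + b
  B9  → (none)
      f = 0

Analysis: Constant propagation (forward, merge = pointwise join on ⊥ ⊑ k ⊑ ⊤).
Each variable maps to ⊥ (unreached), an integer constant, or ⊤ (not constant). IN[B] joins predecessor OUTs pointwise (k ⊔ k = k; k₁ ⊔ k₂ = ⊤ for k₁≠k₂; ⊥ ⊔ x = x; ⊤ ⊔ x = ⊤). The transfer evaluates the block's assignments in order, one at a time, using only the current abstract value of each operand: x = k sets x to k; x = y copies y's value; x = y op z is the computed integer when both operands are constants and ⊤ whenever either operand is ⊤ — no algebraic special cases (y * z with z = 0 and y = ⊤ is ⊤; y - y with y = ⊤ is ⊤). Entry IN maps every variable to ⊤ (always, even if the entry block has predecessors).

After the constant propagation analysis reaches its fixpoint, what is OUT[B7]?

Answer: {a: ⊤, b: ⊤, c: 0, d: 3, e: 0, f: 1}

Working:
Fixpoint table:
  B0:  IN=(all ⊤)  OUT={d:3; rest ⊤}
  B1:  IN={d:3; rest ⊤}  OUT={b:0, d:3, f:0; rest ⊤}
  B2:  IN={b:0, d:3, f:0; rest ⊤}  OUT={b:0, c:0, d:3, f:0; rest ⊤}
  B3:  IN={c:0, d:3; rest ⊤}  OUT={b:-2, c:0, d:3, e:0; rest ⊤}
  B4:  IN={b:-2, c:0, d:3, e:0; rest ⊤}  OUT={c:0, d:3, e:0; rest ⊤}
  B5:  IN={c:0, d:3, e:0; rest ⊤}  OUT={c:0, d:3, e:0, f:1; rest ⊤}
  B6:  IN={c:0, d:3, e:0, f:1; rest ⊤}  OUT={c:0, d:3, e:0, f:1; rest ⊤}
  B7:  IN={c:0, d:3, e:0, f:1; rest ⊤}  OUT={c:0, d:3, e:0, f:1; rest ⊤}
  B8:  IN={c:0, d:3, e:0, f:1; rest ⊤}  OUT={a:6, c:0, d:3, e:5; rest ⊤}
  B9:  IN={c:0, d:3; rest ⊤}  OUT={c:0, d:3, f:0; rest ⊤}

Merge at B7: IN[B7] = OUT[B6] = {a: ⊤, b: ⊤, c: 0, d: 3, e: 0, f: 1}
Applying B7's transfer function to that IN value gives OUT[B7] (row B7 above).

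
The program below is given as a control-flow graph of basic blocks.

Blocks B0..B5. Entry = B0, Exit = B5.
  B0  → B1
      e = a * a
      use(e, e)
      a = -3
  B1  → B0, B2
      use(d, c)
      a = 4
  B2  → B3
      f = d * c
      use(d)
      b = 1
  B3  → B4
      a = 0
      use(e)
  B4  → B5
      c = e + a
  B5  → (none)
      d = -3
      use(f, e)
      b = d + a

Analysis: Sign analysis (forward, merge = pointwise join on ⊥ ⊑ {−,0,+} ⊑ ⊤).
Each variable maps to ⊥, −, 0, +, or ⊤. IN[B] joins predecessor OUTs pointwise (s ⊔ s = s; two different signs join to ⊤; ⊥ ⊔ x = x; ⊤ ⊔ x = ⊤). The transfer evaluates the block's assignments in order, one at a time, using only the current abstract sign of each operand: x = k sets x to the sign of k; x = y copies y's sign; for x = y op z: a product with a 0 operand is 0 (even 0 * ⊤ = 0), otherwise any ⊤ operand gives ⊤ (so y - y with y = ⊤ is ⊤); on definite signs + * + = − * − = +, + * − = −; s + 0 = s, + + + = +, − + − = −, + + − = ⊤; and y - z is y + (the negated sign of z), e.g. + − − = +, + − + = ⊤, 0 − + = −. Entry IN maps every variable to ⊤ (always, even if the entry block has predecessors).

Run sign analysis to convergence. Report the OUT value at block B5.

Answer: {a: 0, b: -, c: ⊤, d: -, e: ⊤, f: ⊤}

Working:
Converged values:
  B0:   IN=(all ⊤)   OUT={a:-; rest ⊤}
  B1:   IN={a:-; rest ⊤}   OUT={a:+; rest ⊤}
  B2:   IN={a:+; rest ⊤}   OUT={a:+, b:+; rest ⊤}
  B3:   IN={a:+, b:+; rest ⊤}   OUT={a:0, b:+; rest ⊤}
  B4:   IN={a:0, b:+; rest ⊤}   OUT={a:0, b:+; rest ⊤}
  B5:   IN={a:0, b:+; rest ⊤}   OUT={a:0, b:-, d:-; rest ⊤}

Merge at B5: IN[B5] = OUT[B4] = {a: 0, b: +, c: ⊤, d: ⊤, e: ⊤, f: ⊤}
Applying B5's transfer function to that IN value gives OUT[B5] (row B5 above).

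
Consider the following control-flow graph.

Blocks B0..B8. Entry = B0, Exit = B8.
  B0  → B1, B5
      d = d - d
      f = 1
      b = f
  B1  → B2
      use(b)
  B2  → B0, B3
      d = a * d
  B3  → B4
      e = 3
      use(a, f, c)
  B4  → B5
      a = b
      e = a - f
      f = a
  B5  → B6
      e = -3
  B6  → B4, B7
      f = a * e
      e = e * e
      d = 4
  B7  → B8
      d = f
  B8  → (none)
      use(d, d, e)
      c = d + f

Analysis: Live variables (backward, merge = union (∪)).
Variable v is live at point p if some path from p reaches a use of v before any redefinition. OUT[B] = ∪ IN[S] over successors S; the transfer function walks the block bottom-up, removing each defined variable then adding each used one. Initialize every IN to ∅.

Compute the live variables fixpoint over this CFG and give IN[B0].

Answer: {a, c, d}

Trace:
Fixpoint table:
  B0: | IN={a, c, d} | OUT={a, b, c, d, f}
  B1: | IN={a, b, c, d, f} | OUT={a, b, c, d, f}
  B2: | IN={a, b, c, d, f} | OUT={a, b, c, d, f}
  B3: | IN={a, b, c, f} | OUT={b, f}
  B4: | IN={b, f} | OUT={a, b}
  B5: | IN={a, b} | OUT={a, b, e}
  B6: | IN={a, b, e} | OUT={b, e, f}
  B7: | IN={e, f} | OUT={d, e, f}
  B8: | IN={d, e, f} | OUT={}

Merge at B0: OUT[B0] = IN[B1] ⊔ IN[B5] = {a, b, c, d, f}
Applying B0's transfer function to that OUT value gives IN[B0] (row B0 above).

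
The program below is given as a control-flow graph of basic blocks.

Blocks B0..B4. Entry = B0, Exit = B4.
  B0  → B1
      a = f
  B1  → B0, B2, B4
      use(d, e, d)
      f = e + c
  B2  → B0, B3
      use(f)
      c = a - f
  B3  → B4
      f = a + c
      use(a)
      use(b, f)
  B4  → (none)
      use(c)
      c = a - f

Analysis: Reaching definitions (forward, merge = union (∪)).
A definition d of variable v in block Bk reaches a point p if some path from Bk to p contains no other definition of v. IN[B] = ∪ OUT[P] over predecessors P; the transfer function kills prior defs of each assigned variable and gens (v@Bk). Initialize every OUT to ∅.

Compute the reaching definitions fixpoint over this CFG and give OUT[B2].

Answer: {a@B0, c@B2, f@B1}

Derivation:
Per-block solution:
  B0:   IN={a@B0, c@B2, f@B1}   OUT={a@B0, c@B2, f@B1}
  B1:   IN={a@B0, c@B2, f@B1}   OUT={a@B0, c@B2, f@B1}
  B2:   IN={a@B0, c@B2, f@B1}   OUT={a@B0, c@B2, f@B1}
  B3:   IN={a@B0, c@B2, f@B1}   OUT={a@B0, c@B2, f@B3}
  B4:   IN={a@B0, c@B2, f@B1, f@B3}   OUT={a@B0, c@B4, f@B1, f@B3}

Merge at B2: IN[B2] = OUT[B1] = {a@B0, c@B2, f@B1}
Applying B2's transfer function to that IN value gives OUT[B2] (row B2 above).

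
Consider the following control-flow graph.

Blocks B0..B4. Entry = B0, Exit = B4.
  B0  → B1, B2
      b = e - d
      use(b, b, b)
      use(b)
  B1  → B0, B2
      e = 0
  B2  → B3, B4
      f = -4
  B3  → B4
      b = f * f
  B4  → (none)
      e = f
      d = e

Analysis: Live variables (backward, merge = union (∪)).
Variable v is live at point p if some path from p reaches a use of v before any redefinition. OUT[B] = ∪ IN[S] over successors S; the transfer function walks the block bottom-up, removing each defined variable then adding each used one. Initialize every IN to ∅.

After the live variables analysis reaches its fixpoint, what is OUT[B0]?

Answer: {d}

Derivation:
Per-block solution:
  B0:   IN={d, e}   OUT={d}
  B1:   IN={d}   OUT={d, e}
  B2:   IN={}   OUT={f}
  B3:   IN={f}   OUT={f}
  B4:   IN={f}   OUT={}

Merge at B0: OUT[B0] = IN[B1] ⊔ IN[B2] = {d}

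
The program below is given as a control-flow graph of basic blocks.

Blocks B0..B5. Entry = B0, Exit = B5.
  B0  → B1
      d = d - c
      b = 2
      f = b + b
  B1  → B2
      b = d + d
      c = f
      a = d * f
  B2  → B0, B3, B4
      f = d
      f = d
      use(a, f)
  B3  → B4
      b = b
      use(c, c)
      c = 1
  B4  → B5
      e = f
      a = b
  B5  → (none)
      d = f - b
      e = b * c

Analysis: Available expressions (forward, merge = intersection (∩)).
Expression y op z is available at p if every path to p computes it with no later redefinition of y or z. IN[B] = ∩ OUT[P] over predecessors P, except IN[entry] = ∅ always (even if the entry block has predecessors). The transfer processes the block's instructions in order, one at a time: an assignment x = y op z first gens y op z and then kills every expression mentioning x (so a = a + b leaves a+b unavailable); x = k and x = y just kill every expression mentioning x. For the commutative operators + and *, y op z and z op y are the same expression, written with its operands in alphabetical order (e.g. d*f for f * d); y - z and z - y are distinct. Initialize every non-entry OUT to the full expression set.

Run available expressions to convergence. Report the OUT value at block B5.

Per-block solution:
  B0: | IN={} | OUT={b+b}
  B1: | IN={b+b} | OUT={d*f, d+d}
  B2: | IN={d*f, d+d} | OUT={d+d}
  B3: | IN={d+d} | OUT={d+d}
  B4: | IN={d+d} | OUT={d+d}
  B5: | IN={d+d} | OUT={b*c, f-b}

Merge at B5: IN[B5] = OUT[B4] = {d+d}
Applying B5's transfer function to that IN value gives OUT[B5] (row B5 above).

Answer: {b*c, f-b}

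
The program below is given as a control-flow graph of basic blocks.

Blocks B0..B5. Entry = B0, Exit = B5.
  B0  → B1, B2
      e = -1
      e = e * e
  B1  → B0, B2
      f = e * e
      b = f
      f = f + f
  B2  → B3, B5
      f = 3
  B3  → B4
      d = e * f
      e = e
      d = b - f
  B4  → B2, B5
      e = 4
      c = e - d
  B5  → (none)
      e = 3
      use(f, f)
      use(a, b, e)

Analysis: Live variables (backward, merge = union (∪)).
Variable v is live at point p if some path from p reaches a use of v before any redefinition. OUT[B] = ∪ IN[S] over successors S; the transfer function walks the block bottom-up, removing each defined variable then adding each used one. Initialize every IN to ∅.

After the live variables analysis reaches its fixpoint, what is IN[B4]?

Fixpoint table:
  B0: | IN={a, b} | OUT={a, b, e}
  B1: | IN={a, e} | OUT={a, b, e}
  B2: | IN={a, b, e} | OUT={a, b, e, f}
  B3: | IN={a, b, e, f} | OUT={a, b, d, f}
  B4: | IN={a, b, d, f} | OUT={a, b, e, f}
  B5: | IN={a, b, f} | OUT={}

Merge at B4: OUT[B4] = IN[B2] ⊔ IN[B5] = {a, b, e, f}
Applying B4's transfer function to that OUT value gives IN[B4] (row B4 above).

Answer: {a, b, d, f}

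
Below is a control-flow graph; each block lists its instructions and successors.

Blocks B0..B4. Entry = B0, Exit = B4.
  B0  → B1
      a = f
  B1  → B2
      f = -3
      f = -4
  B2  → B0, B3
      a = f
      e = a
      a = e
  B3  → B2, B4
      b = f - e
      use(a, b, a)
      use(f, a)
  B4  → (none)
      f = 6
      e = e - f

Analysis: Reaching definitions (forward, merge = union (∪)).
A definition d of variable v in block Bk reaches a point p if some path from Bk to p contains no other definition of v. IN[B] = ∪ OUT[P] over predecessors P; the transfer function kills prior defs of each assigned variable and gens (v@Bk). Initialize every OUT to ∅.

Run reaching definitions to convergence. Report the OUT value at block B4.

Answer: {a@B2, b@B3, e@B4, f@B4}

Working:
Fixpoint table:
  B0: | IN={a@B2, b@B3, e@B2, f@B1} | OUT={a@B0, b@B3, e@B2, f@B1}
  B1: | IN={a@B0, b@B3, e@B2, f@B1} | OUT={a@B0, b@B3, e@B2, f@B1}
  B2: | IN={a@B0, a@B2, b@B3, e@B2, f@B1} | OUT={a@B2, b@B3, e@B2, f@B1}
  B3: | IN={a@B2, b@B3, e@B2, f@B1} | OUT={a@B2, b@B3, e@B2, f@B1}
  B4: | IN={a@B2, b@B3, e@B2, f@B1} | OUT={a@B2, b@B3, e@B4, f@B4}

Merge at B4: IN[B4] = OUT[B3] = {a@B2, b@B3, e@B2, f@B1}
Applying B4's transfer function to that IN value gives OUT[B4] (row B4 above).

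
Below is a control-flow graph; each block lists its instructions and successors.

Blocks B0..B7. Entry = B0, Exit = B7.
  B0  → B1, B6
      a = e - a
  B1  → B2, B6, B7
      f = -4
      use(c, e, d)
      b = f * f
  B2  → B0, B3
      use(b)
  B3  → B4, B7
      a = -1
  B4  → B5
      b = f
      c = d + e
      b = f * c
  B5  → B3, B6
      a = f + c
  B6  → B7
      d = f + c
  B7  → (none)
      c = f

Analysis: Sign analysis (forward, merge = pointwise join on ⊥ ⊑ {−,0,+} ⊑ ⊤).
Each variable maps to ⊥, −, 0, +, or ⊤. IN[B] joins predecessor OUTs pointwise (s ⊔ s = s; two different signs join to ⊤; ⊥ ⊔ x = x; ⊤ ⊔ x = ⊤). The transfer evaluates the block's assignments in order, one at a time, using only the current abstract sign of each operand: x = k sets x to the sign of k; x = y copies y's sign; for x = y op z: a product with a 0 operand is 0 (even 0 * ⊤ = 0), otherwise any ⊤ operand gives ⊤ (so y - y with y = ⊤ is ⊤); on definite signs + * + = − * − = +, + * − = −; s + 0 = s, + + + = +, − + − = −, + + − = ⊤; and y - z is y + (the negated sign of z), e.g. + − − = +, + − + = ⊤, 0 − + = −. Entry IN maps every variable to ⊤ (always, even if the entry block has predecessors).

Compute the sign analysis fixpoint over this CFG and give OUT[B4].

Answer: {a: -, b: ⊤, c: ⊤, d: ⊤, e: ⊤, f: -}

Working:
Fixpoint table:
  B0: | IN=(all ⊤) | OUT=(all ⊤)
  B1: | IN=(all ⊤) | OUT={b:+, f:-; rest ⊤}
  B2: | IN={b:+, f:-; rest ⊤} | OUT={b:+, f:-; rest ⊤}
  B3: | IN={f:-; rest ⊤} | OUT={a:-, f:-; rest ⊤}
  B4: | IN={a:-, f:-; rest ⊤} | OUT={a:-, f:-; rest ⊤}
  B5: | IN={a:-, f:-; rest ⊤} | OUT={f:-; rest ⊤}
  B6: | IN=(all ⊤) | OUT=(all ⊤)
  B7: | IN=(all ⊤) | OUT=(all ⊤)

Merge at B4: IN[B4] = OUT[B3] = {a: -, b: ⊤, c: ⊤, d: ⊤, e: ⊤, f: -}
Applying B4's transfer function to that IN value gives OUT[B4] (row B4 above).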